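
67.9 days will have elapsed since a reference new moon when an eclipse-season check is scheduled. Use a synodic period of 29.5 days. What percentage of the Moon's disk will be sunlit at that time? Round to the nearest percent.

Reduce mod P: 67.9 − 2×29.5 = 8.90 d into the current lunation.
Phase angle: θ = 360°·(8.90 d)/(29.5 d) = 108.6°.
cos 108.6° = (-0.319), so f = (1 − (-0.319))/2 = 0.660, so 66%.

66%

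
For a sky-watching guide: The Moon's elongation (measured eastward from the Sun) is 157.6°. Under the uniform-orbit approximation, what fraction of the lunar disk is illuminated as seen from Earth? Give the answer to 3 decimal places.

0.962

cos 157.6° = (-0.925), so f = (1 − (-0.925))/2 = 0.962.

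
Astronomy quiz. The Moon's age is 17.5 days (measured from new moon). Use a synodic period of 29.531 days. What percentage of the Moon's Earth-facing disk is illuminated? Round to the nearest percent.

Elongation θ = 360° × 17.5/29.531 ≈ 213.3°.
Illuminated fraction = (1 − cos 213.3°)/2 = (1 − (-0.835))/2 ≈ 0.918, so 92%.

92%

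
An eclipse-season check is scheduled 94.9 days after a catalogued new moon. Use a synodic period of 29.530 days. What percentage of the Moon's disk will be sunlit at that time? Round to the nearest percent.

94.9/29.530 = 3.214 lunations, so 3 complete cycles and 6.31 d into the next.
Elongation θ = 360° × 6.31/29.530 ≈ 76.9°.
Illuminated fraction = (1 − cos 76.9°)/2 = (1 − 0.226)/2 ≈ 0.387, so 39%.

39%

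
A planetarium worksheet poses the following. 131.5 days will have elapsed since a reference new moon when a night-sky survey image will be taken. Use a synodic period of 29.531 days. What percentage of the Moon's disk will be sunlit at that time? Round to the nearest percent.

131.5 d spans 4 complete synodic months (4 × 29.531 = 118.12 d) plus 13.38 d.
Elongation θ = 360° × 13.38/29.531 ≈ 163.1°.
cos 163.1° = (-0.957), so f = (1 − (-0.957))/2 = 0.978, so 98%.

98%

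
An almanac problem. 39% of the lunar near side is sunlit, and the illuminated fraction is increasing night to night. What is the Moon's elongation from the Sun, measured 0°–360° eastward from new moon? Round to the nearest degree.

cos θ = 1 − 2f = 0.220, giving a principal value of 77.3°.
The Moon is waxing (0°–180°), so θ = 77.3° directly.

77°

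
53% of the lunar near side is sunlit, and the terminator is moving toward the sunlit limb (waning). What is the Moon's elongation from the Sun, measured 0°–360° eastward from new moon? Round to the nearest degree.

267°

From f = (1 − cos θ)/2: cos θ = 1 − 2×0.53 = -0.060; arccos → 93.4°.
Since the Moon is past full (waning), take the reflex angle: θ = 360° − 93.4° = 266.6°.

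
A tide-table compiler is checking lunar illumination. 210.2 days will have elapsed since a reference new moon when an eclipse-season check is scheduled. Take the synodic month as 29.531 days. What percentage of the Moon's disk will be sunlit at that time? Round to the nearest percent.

210.2 d spans 7 complete synodic months (7 × 29.531 = 206.72 d) plus 3.48 d.
Phase angle: θ = 360°·(3.48 d)/(29.531 d) = 42.5°.
Illuminated fraction = (1 − cos 42.5°)/2 = (1 − 0.738)/2 ≈ 0.131, so 13%.

13%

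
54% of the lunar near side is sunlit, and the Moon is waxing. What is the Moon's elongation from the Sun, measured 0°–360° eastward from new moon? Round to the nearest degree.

Invert f = (1 − cos θ)/2 to get cos θ = 1 − 2(0.54) = -0.080, hence θ₀ = arccos -0.080 = 94.6°.
Before full moon the principal value applies: θ = 94.6°.

95°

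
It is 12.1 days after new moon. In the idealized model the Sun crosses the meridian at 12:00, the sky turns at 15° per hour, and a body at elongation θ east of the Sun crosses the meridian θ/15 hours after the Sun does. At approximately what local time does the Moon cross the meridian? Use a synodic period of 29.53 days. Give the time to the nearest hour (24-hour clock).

The Moon has covered 12.1/29.53 of its cycle, so θ ≈ 360° × 12.1/29.53 = 147.5°.
At 15° of sky rotation per hour, 147.5° corresponds to a 9.83 h lag.
12:00 + 9.83 h ≈ 21:50 → 22:00 to the nearest hour.

22:00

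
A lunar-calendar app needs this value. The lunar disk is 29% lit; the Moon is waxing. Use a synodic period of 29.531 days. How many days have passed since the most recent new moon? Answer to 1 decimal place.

cos θ = 1 − 2f = 0.420, giving a principal value of 65.2°.
The Moon is waxing (0°–180°), so θ = 65.2° directly.
That fraction of the synodic month is 65.2/360 × 29.531 d ≈ 5.35 d.

5.3 days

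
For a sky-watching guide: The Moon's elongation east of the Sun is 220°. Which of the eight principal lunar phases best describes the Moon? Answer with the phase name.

waning gibbous

The waning gibbous sector spans roughly 202°–248°; 220° falls inside it.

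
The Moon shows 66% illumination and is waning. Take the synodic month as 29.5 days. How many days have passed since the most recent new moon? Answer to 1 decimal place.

20.6 days

Invert f = (1 − cos θ)/2 to get cos θ = 1 − 2(0.66) = -0.320, hence θ₀ = arccos -0.320 = 108.7°.
A waning Moon lies in 180°–360°, so θ = 360° − 108.7° = 251.3°.
At 360°/29.5 d per day, 251.3° corresponds to 20.60 days.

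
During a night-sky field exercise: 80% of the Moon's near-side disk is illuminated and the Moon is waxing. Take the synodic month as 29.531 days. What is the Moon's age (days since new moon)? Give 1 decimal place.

From f = (1 − cos θ)/2: cos θ = 1 − 2×0.80 = -0.600; arccos → 126.9°.
The Moon is waxing (0°–180°), so θ = 126.9° directly.
That fraction of the synodic month is 126.9/360 × 29.531 d ≈ 10.41 d.

10.4 days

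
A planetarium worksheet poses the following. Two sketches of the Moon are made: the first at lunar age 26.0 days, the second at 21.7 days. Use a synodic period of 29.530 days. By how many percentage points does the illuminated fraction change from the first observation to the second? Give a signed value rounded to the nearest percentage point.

+41 pp

First observation: θ = 360°·26.0/29.530 = 317.0°, so f = 0.135.
Second observation: θ = 264.5°, f = 0.548.
Δf = 0.548 − 0.135 = +0.413, i.e. +41 pp.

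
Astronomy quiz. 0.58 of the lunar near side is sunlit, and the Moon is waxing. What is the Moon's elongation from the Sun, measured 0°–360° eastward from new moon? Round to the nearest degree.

99°

From f = (1 − cos θ)/2: cos θ = 1 − 2×0.58 = -0.160; arccos → 99.2°.
Before full moon the principal value applies: θ = 99.2°.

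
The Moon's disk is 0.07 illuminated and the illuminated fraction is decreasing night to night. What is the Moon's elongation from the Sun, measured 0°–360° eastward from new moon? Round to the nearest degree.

329°

From f = (1 − cos θ)/2: cos θ = 1 − 2×0.07 = 0.860; arccos → 30.7°.
A waning Moon lies in 180°–360°, so θ = 360° − 30.7° = 329.3°.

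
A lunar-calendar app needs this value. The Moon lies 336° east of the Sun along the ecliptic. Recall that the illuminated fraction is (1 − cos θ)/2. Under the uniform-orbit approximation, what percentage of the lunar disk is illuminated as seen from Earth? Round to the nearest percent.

4%

cos 336° = 0.914, so f = (1 − 0.914)/2 = 0.043, i.e. 4%.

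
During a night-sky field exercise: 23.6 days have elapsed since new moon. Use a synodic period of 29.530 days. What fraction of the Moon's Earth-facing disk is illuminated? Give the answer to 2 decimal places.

0.35

Phase angle: θ = 360°·(23.6 d)/(29.530 d) = 287.7°.
cos 287.7° = 0.304, so f = (1 − 0.304)/2 = 0.348.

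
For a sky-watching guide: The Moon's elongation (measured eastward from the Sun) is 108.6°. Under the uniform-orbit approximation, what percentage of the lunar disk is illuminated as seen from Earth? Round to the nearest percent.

66%

Half-versine of 108.6°: (1 − (-0.319))/2 = 0.659, i.e. 66%.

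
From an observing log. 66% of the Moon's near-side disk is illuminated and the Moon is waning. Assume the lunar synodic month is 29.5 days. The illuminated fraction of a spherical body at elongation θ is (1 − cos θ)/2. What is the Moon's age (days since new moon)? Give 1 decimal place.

From f = (1 − cos θ)/2: cos θ = 1 − 2×0.66 = -0.320; arccos → 108.7°.
Since the Moon is past full (waning), take the reflex angle: θ = 360° − 108.7° = 251.3°.
At 360°/29.5 d per day, 251.3° corresponds to 20.60 days.

20.6 days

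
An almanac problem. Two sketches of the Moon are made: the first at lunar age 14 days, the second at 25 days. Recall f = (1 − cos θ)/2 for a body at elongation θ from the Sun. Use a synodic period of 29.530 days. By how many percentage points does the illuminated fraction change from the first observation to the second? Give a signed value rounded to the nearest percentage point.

θ₁ = 360° × 14/29.530 = 170.7°, f₁ = (1 − cos θ₁)/2 = 0.993.
θ₂ = 360° × 25/29.530 = 304.8°, f₂ = (1 − cos θ₂)/2 = 0.215.
Change = f₂ − f₁ = -0.779 → -78 percentage points.

-78 percentage points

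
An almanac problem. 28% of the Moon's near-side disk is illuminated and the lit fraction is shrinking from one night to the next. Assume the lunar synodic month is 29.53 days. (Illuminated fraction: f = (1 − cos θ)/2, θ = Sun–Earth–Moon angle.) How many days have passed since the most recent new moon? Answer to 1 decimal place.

24.3 days

cos θ = 1 − 2f = 0.440, giving a principal value of 63.9°.
Since the Moon is past full (waning), take the reflex angle: θ = 360° − 63.9° = 296.1°.
That fraction of the synodic month is 296.1/360 × 29.53 d ≈ 24.29 d.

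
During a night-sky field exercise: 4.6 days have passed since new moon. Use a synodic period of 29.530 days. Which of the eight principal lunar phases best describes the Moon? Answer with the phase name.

At 4.6/29.530 of the cycle, θ ≈ 56° — the waxing crescent range.

waxing crescent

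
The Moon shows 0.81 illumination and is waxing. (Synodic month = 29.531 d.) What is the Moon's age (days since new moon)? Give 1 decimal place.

Invert f = (1 − cos θ)/2 to get cos θ = 1 − 2(0.81) = -0.620, hence θ₀ = arccos -0.620 = 128.3°.
The Moon is waxing (0°–180°), so θ = 128.3° directly.
At 360°/29.531 d per day, 128.3° corresponds to 10.53 days.

10.5 days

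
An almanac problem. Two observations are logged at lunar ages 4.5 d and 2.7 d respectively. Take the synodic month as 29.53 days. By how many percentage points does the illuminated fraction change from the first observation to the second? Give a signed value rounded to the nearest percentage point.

-13 pp

θ₁ = 360° × 4.5/29.53 = 54.9°, f₁ = (1 − cos θ₁)/2 = 0.212.
θ₂ = 360° × 2.7/29.53 = 32.9°, f₂ = (1 − cos θ₂)/2 = 0.080.
Change = f₂ − f₁ = -0.132 → -13 percentage points.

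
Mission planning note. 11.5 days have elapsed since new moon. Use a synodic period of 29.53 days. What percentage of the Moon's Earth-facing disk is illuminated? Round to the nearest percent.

Elongation θ = 360° × 11.5/29.53 ≈ 140.2°.
Illuminated fraction = (1 − cos 140.2°)/2 = (1 − (-0.768))/2 ≈ 0.884, so 88%.

88%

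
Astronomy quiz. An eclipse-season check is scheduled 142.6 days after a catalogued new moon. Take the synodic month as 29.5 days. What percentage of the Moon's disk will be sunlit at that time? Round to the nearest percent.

25%

142.6/29.5 = 4.834 lunations, so 4 complete cycles and 24.60 d into the next.
Phase angle: θ = 360°·(24.60 d)/(29.5 d) = 300.2°.
cos 300.2° = 0.503, so f = (1 − 0.503)/2 = 0.248, so 25%.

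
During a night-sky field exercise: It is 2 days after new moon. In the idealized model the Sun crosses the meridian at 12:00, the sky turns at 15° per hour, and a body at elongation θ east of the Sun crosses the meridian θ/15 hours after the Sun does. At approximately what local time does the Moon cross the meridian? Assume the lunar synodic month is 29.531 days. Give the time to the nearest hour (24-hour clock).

The Moon has covered 2/29.531 of its cycle, so θ ≈ 360° × 2/29.531 = 24.4°.
At 15° of sky rotation per hour, 24.4° corresponds to a 1.63 h lag.
12:00 + 1.63 h ≈ 13:38 → 14:00 to the nearest hour.

14:00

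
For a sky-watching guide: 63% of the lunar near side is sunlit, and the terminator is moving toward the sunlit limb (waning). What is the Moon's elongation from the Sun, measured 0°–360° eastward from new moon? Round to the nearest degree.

Invert f = (1 − cos θ)/2 to get cos θ = 1 − 2(0.63) = -0.260, hence θ₀ = arccos -0.260 = 105.1°.
Since the Moon is past full (waning), take the reflex angle: θ = 360° − 105.1° = 254.9°.

255°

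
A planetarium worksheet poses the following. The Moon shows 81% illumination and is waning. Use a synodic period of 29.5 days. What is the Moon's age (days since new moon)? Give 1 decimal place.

Invert f = (1 − cos θ)/2 to get cos θ = 1 − 2(0.81) = -0.620, hence θ₀ = arccos -0.620 = 128.3°.
Waning ⇒ past full, so θ = 360° − 128.3° = 231.7°.
At 360°/29.5 d per day, 231.7° corresponds to 18.99 days.

19.0 days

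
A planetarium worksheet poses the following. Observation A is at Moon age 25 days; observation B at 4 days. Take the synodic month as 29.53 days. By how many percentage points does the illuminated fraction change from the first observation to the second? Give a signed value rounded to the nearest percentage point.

-4 percentage points

θ₁ = 360° × 25/29.53 = 304.8°, f₁ = (1 − cos θ₁)/2 = 0.215.
θ₂ = 360° × 4/29.53 = 48.8°, f₂ = (1 − cos θ₂)/2 = 0.170.
Change = f₂ − f₁ = -0.044 → -4 percentage points.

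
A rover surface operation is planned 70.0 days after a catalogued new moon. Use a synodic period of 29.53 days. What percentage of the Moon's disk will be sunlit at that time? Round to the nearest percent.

84%

70.0 d spans 2 complete synodic months (2 × 29.53 = 59.06 d) plus 10.94 d.
Elongation θ = 360° × 10.94/29.53 ≈ 133.4°.
With cos θ = (-0.687), the lit fraction is (1 − (-0.687))/2 ≈ 0.843, so 84%.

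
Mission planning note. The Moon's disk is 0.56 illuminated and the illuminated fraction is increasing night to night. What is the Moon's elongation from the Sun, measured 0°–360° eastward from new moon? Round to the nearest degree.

From f = (1 − cos θ)/2: cos θ = 1 − 2×0.56 = -0.120; arccos → 96.9°.
Before full moon the principal value applies: θ = 96.9°.

97°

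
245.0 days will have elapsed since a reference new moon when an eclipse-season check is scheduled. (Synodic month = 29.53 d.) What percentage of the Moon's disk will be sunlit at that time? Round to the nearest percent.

245.0/29.53 = 8.297 lunations, so 8 complete cycles and 8.76 d into the next.
Elongation θ = 360° × 8.76/29.53 ≈ 106.8°.
With cos θ = (-0.289), the lit fraction is (1 − (-0.289))/2 ≈ 0.644, so 64%.

64%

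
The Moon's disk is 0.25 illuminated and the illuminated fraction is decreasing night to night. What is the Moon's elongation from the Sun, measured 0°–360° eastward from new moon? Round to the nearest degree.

300°

From f = (1 − cos θ)/2: cos θ = 1 − 2×0.25 = 0.500; arccos → 60.0°.
Waning ⇒ past full, so θ = 360° − 60.0° = 300.0°.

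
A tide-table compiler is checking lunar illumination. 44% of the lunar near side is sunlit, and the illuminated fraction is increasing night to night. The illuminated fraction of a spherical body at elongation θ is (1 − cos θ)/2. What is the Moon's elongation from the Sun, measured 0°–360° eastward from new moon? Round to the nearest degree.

83°

From f = (1 − cos θ)/2: cos θ = 1 − 2×0.44 = 0.120; arccos → 83.1°.
The Moon is waxing (0°–180°), so θ = 83.1° directly.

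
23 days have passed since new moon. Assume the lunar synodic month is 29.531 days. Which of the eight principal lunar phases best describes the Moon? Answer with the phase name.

last quarter

At 23/29.531 of the cycle, θ ≈ 280° — the last quarter range.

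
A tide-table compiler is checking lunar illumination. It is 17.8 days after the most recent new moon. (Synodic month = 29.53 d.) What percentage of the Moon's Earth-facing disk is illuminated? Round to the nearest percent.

90%

Elongation θ = 360° × 17.8/29.53 ≈ 217.0°.
cos 217.0° = (-0.799), so f = (1 − (-0.799))/2 = 0.899, so 90%.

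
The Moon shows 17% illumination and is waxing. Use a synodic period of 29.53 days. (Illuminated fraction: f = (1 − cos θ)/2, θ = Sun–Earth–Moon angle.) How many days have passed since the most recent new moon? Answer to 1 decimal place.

Invert f = (1 − cos θ)/2 to get cos θ = 1 − 2(0.17) = 0.660, hence θ₀ = arccos 0.660 = 48.7°.
The Moon is waxing (0°–180°), so θ = 48.7° directly.
At 360°/29.53 d per day, 48.7° corresponds to 3.99 days.

4.0 days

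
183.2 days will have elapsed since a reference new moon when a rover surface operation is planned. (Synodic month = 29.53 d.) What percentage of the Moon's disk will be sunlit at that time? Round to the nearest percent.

36%

Reduce mod P: 183.2 − 6×29.53 = 6.02 d into the current lunation.
Elongation θ = 360° × 6.02/29.53 ≈ 73.4°.
Illuminated fraction = (1 − cos 73.4°)/2 = (1 − 0.286)/2 ≈ 0.357, so 36%.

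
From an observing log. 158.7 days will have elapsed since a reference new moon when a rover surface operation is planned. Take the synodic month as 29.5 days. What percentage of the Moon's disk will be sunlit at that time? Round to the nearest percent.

Reduce mod P: 158.7 − 5×29.5 = 11.20 d into the current lunation.
The Moon has covered 11.20/29.5 of its cycle, so θ ≈ 360° × 11.20/29.5 = 136.7°.
cos 136.7° = (-0.728), so f = (1 − (-0.728))/2 = 0.864, so 86%.

86%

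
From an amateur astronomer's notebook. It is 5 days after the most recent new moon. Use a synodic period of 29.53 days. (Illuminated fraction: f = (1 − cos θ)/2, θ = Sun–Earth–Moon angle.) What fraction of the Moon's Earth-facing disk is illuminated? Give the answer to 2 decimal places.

0.26

Elongation θ = 360° × 5/29.53 ≈ 61.0°.
cos 61.0° = 0.485, so f = (1 − 0.485)/2 = 0.257.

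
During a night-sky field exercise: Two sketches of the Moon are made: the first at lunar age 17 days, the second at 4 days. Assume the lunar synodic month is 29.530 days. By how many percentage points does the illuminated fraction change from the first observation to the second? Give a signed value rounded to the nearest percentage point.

First observation: θ = 360°·17/29.530 = 207.2°, so f = 0.945.
Second observation: θ = 48.8°, f = 0.170.
Δf = 0.170 − 0.945 = -0.774, i.e. -77 pp.

-77 percentage points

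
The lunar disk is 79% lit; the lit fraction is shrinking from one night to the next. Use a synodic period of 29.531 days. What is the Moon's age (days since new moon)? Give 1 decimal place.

19.2 days

Invert f = (1 − cos θ)/2 to get cos θ = 1 − 2(0.79) = -0.580, hence θ₀ = arccos -0.580 = 125.5°.
Waning ⇒ past full, so θ = 360° − 125.5° = 234.5°.
That fraction of the synodic month is 234.5/360 × 29.531 d ≈ 19.24 d.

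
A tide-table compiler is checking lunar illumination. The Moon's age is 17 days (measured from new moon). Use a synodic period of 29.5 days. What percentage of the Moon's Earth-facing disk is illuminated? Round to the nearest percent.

Elongation θ = 360° × 17/29.5 ≈ 207.5°.
Illuminated fraction = (1 − cos 207.5°)/2 = (1 − (-0.887))/2 ≈ 0.944, so 94%.

94%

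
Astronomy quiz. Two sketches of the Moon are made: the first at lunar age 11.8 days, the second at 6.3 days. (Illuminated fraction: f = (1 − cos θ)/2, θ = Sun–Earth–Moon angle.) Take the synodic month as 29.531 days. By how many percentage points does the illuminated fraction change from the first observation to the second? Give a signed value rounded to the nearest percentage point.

θ₁ = 360° × 11.8/29.531 = 143.8°, f₁ = (1 − cos θ₁)/2 = 0.904.
θ₂ = 360° × 6.3/29.531 = 76.8°, f₂ = (1 − cos θ₂)/2 = 0.386.
Change = f₂ − f₁ = -0.518 → -52 percentage points.

-52 pp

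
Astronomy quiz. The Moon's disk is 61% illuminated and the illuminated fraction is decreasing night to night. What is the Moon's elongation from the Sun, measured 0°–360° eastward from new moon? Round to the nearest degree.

257°

From f = (1 − cos θ)/2: cos θ = 1 − 2×0.61 = -0.220; arccos → 102.7°.
Since the Moon is past full (waning), take the reflex angle: θ = 360° − 102.7° = 257.3°.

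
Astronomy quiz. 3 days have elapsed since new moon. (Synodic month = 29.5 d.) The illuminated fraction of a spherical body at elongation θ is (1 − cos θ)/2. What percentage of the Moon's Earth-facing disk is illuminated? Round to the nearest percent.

10%

Elongation θ = 360° × 3/29.5 ≈ 36.6°.
cos 36.6° = 0.803, so f = (1 − 0.803)/2 = 0.099, so 10%.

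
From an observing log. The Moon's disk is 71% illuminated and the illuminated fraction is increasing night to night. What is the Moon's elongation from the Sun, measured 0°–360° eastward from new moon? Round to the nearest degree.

115°

cos θ = 1 − 2f = -0.420, giving a principal value of 114.8°.
The Moon is waxing (0°–180°), so θ = 114.8° directly.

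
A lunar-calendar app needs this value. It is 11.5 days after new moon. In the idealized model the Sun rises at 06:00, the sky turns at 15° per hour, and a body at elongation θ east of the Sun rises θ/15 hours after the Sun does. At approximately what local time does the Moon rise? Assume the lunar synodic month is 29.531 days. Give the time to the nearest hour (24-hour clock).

Elongation θ = 360° × 11.5/29.531 ≈ 140.2°.
The Moon trails the Sun by θ/15 = 140.2/15 ≈ 9.35 hours.
06:00 + 9.35 h ≈ 15:21 → 15:00 to the nearest hour.

15:00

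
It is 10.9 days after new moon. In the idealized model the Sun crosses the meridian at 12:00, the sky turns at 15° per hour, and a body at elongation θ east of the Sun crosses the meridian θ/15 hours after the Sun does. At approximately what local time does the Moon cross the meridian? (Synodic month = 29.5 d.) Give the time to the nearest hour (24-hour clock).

Phase angle: θ = 360°·(10.9 d)/(29.5 d) = 133.0°.
The Moon trails the Sun by θ/15 = 133.0/15 ≈ 8.87 hours.
12:00 + 8.87 h ≈ 20:52 → 21:00 to the nearest hour.

21:00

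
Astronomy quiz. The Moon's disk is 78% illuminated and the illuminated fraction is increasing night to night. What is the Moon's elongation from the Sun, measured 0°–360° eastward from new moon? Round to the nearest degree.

124°

Invert f = (1 − cos θ)/2 to get cos θ = 1 − 2(0.78) = -0.560, hence θ₀ = arccos -0.560 = 124.1°.
Before full moon the principal value applies: θ = 124.1°.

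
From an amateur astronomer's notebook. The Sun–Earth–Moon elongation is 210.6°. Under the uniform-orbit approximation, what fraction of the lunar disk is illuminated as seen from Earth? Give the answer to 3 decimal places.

0.930

cos 210.6° = (-0.861), so f = (1 − (-0.861))/2 = 0.930.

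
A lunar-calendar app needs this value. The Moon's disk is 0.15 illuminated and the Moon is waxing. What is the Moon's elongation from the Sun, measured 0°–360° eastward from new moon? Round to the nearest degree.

From f = (1 − cos θ)/2: cos θ = 1 − 2×0.15 = 0.700; arccos → 45.6°.
Before full moon the principal value applies: θ = 45.6°.

46°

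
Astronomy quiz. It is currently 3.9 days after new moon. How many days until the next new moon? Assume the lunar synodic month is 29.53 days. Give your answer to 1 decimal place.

25.6 days

The next new moon completes the synodic month: 29.53 − 3.9 = 25.630 days.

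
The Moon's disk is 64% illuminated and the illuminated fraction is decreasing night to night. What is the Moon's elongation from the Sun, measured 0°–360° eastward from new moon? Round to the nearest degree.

254°

Invert f = (1 − cos θ)/2 to get cos θ = 1 − 2(0.64) = -0.280, hence θ₀ = arccos -0.280 = 106.3°.
A waning Moon lies in 180°–360°, so θ = 360° − 106.3° = 253.7°.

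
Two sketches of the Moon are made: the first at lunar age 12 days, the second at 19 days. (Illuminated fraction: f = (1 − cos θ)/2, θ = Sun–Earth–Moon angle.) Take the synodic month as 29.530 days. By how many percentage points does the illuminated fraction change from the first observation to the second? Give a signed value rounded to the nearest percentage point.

-11 pp

First observation: θ = 360°·12/29.530 = 146.3°, so f = 0.916.
Second observation: θ = 231.6°, f = 0.810.
Δf = 0.810 − 0.916 = -0.106, i.e. -11 pp.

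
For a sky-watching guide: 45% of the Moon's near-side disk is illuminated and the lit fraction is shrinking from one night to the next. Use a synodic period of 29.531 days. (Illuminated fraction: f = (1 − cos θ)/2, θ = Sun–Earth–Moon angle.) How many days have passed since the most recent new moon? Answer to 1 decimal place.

22.6 days

From f = (1 − cos θ)/2: cos θ = 1 − 2×0.45 = 0.100; arccos → 84.3°.
Waning ⇒ past full, so θ = 360° − 84.3° = 275.7°.
Age = 29.531 × 275.7°/360° ≈ 22.62 days.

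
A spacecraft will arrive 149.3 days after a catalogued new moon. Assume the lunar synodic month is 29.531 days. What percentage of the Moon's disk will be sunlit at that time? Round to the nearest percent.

3%

Reduce mod P: 149.3 − 5×29.531 = 1.65 d into the current lunation.
Phase angle: θ = 360°·(1.65 d)/(29.531 d) = 20.1°.
With cos θ = 0.939, the lit fraction is (1 − 0.939)/2 ≈ 0.030, so 3%.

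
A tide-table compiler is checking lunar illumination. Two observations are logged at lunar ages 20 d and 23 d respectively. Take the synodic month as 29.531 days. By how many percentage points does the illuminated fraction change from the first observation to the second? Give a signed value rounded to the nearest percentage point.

-31 percentage points

First observation: θ = 360°·20/29.531 = 243.8°, so f = 0.721.
Second observation: θ = 280.4°, f = 0.410.
Δf = 0.410 − 0.721 = -0.311, i.e. -31 pp.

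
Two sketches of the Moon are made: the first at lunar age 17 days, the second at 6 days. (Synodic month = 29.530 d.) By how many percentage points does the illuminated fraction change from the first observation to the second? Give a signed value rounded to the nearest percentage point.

-59 pp

θ₁ = 360° × 17/29.530 = 207.2°, f₁ = (1 − cos θ₁)/2 = 0.945.
θ₂ = 360° × 6/29.530 = 73.1°, f₂ = (1 − cos θ₂)/2 = 0.355.
Change = f₂ − f₁ = -0.589 → -59 percentage points.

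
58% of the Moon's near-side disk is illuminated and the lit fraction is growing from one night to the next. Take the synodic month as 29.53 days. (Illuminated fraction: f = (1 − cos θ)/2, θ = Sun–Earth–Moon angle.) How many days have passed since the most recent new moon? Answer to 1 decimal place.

8.1 days

Invert f = (1 − cos θ)/2 to get cos θ = 1 − 2(0.58) = -0.160, hence θ₀ = arccos -0.160 = 99.2°.
Before full moon the principal value applies: θ = 99.2°.
Age = 29.53 × 99.2°/360° ≈ 8.14 days.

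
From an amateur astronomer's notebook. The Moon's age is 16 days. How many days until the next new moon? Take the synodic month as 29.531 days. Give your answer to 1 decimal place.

13.5 days

One full lunation from the last new moon is 29.531 d; remaining = 29.531 − 16 = 13.531 d.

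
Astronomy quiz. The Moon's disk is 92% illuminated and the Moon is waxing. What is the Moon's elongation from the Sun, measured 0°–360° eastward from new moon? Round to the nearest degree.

147°

cos θ = 1 − 2f = -0.840, giving a principal value of 147.1°.
The Moon is waxing (0°–180°), so θ = 147.1° directly.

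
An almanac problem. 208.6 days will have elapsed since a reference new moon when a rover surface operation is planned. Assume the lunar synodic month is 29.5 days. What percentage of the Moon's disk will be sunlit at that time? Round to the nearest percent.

Reduce mod P: 208.6 − 7×29.5 = 2.10 d into the current lunation.
Elongation θ = 360° × 2.10/29.5 ≈ 25.6°.
With cos θ = 0.902, the lit fraction is (1 − 0.902)/2 ≈ 0.049, so 5%.

5%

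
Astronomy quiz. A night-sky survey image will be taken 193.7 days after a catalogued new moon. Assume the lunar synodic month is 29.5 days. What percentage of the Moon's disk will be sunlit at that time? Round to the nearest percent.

193.7/29.5 = 6.566 lunations, so 6 complete cycles and 16.70 d into the next.
Phase angle: θ = 360°·(16.70 d)/(29.5 d) = 203.8°.
cos 203.8° = (-0.915), so f = (1 − (-0.915))/2 = 0.957, so 96%.

96%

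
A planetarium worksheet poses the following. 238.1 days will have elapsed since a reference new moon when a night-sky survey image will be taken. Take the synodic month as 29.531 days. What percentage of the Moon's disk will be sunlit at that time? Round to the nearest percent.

4%

238.1/29.531 = 8.063 lunations, so 8 complete cycles and 1.85 d into the next.
Phase angle: θ = 360°·(1.85 d)/(29.531 d) = 22.6°.
With cos θ = 0.923, the lit fraction is (1 − 0.923)/2 ≈ 0.038, so 4%.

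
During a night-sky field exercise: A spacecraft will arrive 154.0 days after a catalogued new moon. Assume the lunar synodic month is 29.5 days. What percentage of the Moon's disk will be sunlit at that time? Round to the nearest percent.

41%

154.0/29.5 = 5.220 lunations, so 5 complete cycles and 6.50 d into the next.
The Moon has covered 6.50/29.5 of its cycle, so θ ≈ 360° × 6.50/29.5 = 79.3°.
Illuminated fraction = (1 − cos 79.3°)/2 = (1 − 0.185)/2 ≈ 0.407, so 41%.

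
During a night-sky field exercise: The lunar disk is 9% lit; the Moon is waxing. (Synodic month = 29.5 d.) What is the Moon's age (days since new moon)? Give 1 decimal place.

Invert f = (1 − cos θ)/2 to get cos θ = 1 − 2(0.09) = 0.820, hence θ₀ = arccos 0.820 = 34.9°.
Waxing ⇒ before full, so θ = 34.9°.
That fraction of the synodic month is 34.9/360 × 29.5 d ≈ 2.86 d.

2.9 days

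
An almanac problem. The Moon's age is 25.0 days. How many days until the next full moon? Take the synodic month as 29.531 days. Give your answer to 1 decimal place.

19.3 days

Full moon is 0.5 of the way through the cycle: age 0.5 × 29.531 = 14.765 d.
This lunation's full moon (14.765 d) has passed, so add one period: 44.296 − 25.0 = 19.296 days.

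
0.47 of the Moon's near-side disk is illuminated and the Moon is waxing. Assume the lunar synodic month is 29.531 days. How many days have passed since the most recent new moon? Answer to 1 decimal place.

7.1 days

Invert f = (1 − cos θ)/2 to get cos θ = 1 − 2(0.47) = 0.060, hence θ₀ = arccos 0.060 = 86.6°.
The Moon is waxing (0°–180°), so θ = 86.6° directly.
Age = 29.531 × 86.6°/360° ≈ 7.10 days.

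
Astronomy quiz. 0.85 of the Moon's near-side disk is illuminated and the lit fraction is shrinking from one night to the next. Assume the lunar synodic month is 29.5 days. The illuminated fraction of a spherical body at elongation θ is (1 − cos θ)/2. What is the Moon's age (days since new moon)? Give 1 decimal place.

18.5 days

From f = (1 − cos θ)/2: cos θ = 1 − 2×0.85 = -0.700; arccos → 134.4°.
Since the Moon is past full (waning), take the reflex angle: θ = 360° − 134.4° = 225.6°.
Age = 29.5 × 225.6°/360° ≈ 18.48 days.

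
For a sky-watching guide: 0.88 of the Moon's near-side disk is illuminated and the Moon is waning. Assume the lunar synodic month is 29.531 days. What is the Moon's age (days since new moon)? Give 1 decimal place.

18.1 days

cos θ = 1 − 2f = -0.760, giving a principal value of 139.5°.
A waning Moon lies in 180°–360°, so θ = 360° − 139.5° = 220.5°.
That fraction of the synodic month is 220.5/360 × 29.531 d ≈ 18.09 d.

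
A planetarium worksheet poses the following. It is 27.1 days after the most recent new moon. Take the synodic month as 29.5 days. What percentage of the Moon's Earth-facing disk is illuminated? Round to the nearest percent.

6%

The Moon has covered 27.1/29.5 of its cycle, so θ ≈ 360° × 27.1/29.5 = 330.7°.
cos 330.7° = 0.872, so f = (1 − 0.872)/2 = 0.064, so 6%.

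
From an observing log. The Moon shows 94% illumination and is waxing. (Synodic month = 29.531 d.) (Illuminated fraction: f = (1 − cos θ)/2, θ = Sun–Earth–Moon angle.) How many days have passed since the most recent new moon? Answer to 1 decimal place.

Invert f = (1 − cos θ)/2 to get cos θ = 1 − 2(0.94) = -0.880, hence θ₀ = arccos -0.880 = 151.6°.
Before full moon the principal value applies: θ = 151.6°.
At 360°/29.531 d per day, 151.6° corresponds to 12.44 days.

12.4 days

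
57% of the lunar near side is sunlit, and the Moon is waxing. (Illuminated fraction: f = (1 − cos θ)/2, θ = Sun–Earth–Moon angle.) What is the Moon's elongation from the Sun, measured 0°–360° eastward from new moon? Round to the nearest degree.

98°

cos θ = 1 − 2f = -0.140, giving a principal value of 98.0°.
Waxing ⇒ before full, so θ = 98.0°.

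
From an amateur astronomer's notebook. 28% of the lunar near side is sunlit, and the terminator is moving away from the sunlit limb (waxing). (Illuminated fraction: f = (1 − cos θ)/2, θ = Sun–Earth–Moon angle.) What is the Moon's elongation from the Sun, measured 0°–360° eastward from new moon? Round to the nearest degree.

64°

From f = (1 − cos θ)/2: cos θ = 1 − 2×0.28 = 0.440; arccos → 63.9°.
Before full moon the principal value applies: θ = 63.9°.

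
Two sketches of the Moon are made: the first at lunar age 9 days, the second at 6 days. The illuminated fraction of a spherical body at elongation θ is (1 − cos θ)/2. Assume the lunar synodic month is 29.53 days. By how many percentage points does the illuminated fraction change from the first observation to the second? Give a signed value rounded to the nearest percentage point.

-31 percentage points

First observation: θ = 360°·9/29.53 = 109.7°, so f = 0.669.
Second observation: θ = 73.1°, f = 0.355.
Δf = 0.355 − 0.669 = -0.314, i.e. -31 pp.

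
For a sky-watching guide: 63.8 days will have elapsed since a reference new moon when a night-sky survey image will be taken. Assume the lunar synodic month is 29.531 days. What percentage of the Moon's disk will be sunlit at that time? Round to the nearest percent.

63.8 d spans 2 complete synodic months (2 × 29.531 = 59.06 d) plus 4.74 d.
The Moon has covered 4.74/29.531 of its cycle, so θ ≈ 360° × 4.74/29.531 = 57.8°.
cos 57.8° = 0.533, so f = (1 − 0.533)/2 = 0.233, so 23%.

23%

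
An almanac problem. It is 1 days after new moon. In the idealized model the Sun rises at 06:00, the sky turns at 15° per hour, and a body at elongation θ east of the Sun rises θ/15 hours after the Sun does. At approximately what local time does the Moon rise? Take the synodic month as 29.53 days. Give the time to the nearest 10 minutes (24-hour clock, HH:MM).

06:50

The Moon has covered 1/29.53 of its cycle, so θ ≈ 360° × 1/29.53 = 12.2°.
At 15° of sky rotation per hour, 12.2° corresponds to a 0.81 h lag.
06:00 + 0.813 h ≈ 06:49 → 06:50 to the nearest ten minutes.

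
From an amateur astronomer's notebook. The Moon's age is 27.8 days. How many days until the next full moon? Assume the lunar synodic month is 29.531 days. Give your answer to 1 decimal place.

16.5 days

Full moon is 0.5 of the way through the cycle: age 0.5 × 29.531 = 14.765 d.
This lunation's full moon (14.765 d) has passed, so add one period: 44.296 − 27.8 = 16.496 days.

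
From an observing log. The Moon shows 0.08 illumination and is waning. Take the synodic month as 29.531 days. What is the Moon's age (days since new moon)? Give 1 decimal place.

26.8 days

From f = (1 − cos θ)/2: cos θ = 1 − 2×0.08 = 0.840; arccos → 32.9°.
A waning Moon lies in 180°–360°, so θ = 360° − 32.9° = 327.1°.
Age = 29.531 × 327.1°/360° ≈ 26.84 days.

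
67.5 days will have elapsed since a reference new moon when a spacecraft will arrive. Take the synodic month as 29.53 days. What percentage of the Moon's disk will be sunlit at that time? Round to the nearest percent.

61%

67.5/29.53 = 2.286 lunations, so 2 complete cycles and 8.44 d into the next.
Elongation θ = 360° × 8.44/29.53 ≈ 102.9°.
Illuminated fraction = (1 − cos 102.9°)/2 = (1 − (-0.223))/2 ≈ 0.612, so 61%.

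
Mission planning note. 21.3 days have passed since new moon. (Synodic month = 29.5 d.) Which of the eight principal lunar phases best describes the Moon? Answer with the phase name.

last quarter

At 21.3/29.5 of the cycle, θ ≈ 260° — the last quarter range.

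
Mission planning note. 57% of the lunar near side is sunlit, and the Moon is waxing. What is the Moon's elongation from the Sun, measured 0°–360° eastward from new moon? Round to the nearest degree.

98°

cos θ = 1 − 2f = -0.140, giving a principal value of 98.0°.
The Moon is waxing (0°–180°), so θ = 98.0° directly.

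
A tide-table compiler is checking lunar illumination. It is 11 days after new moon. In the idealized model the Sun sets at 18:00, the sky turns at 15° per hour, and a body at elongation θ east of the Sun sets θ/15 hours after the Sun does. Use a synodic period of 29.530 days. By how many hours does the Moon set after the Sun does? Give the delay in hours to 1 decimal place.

Elongation θ = 360° × 11/29.530 ≈ 134.1°.
The Moon trails the Sun by θ/15 = 134.1/15 ≈ 8.94 hours.
So the Moon sets 8.94 h after the Sun.

8.9 h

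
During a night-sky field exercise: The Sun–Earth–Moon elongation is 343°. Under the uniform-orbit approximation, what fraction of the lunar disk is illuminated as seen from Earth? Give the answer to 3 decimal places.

f = (1 − cos 343°)/2 = (1 − 0.956)/2 ≈ 0.022.

0.022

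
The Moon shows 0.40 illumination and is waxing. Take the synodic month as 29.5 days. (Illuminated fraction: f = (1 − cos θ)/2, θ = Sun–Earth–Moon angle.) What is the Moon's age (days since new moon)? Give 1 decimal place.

Invert f = (1 − cos θ)/2 to get cos θ = 1 − 2(0.40) = 0.200, hence θ₀ = arccos 0.200 = 78.5°.
Waxing ⇒ before full, so θ = 78.5°.
At 360°/29.5 d per day, 78.5° corresponds to 6.43 days.

6.4 days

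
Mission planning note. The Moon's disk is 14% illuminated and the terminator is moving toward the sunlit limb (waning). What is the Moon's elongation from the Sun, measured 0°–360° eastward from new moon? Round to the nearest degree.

316°

cos θ = 1 − 2f = 0.720, giving a principal value of 43.9°.
A waning Moon lies in 180°–360°, so θ = 360° − 43.9° = 316.1°.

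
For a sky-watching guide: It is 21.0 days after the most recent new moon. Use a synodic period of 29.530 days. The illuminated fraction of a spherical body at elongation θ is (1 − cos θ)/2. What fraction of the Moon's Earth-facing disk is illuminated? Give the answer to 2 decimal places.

The Moon has covered 21.0/29.530 of its cycle, so θ ≈ 360° × 21.0/29.530 = 256.0°.
Illuminated fraction = (1 − cos 256.0°)/2 = (1 − (-0.242))/2 ≈ 0.621.

0.62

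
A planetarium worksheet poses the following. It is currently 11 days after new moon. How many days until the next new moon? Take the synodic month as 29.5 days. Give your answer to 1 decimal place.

18.5 days

The next new moon completes the synodic month: 29.5 − 11 = 18.500 days.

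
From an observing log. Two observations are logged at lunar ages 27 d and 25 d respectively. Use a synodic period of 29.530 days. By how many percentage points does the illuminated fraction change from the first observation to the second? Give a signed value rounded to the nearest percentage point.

θ₁ = 360° × 27/29.530 = 329.2°, f₁ = (1 − cos θ₁)/2 = 0.071.
θ₂ = 360° × 25/29.530 = 304.8°, f₂ = (1 − cos θ₂)/2 = 0.215.
Change = f₂ − f₁ = +0.144 → +14 percentage points.

+14 pp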